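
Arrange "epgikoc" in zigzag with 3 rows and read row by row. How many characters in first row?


Zigzag "epgikoc" into 3 rows:
Placing characters:
  'e' => row 0
  'p' => row 1
  'g' => row 2
  'i' => row 1
  'k' => row 0
  'o' => row 1
  'c' => row 2
Rows:
  Row 0: "ek"
  Row 1: "pio"
  Row 2: "gc"
First row length: 2

2


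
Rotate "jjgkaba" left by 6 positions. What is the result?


Input: "jjgkaba", rotate left by 6
First 6 characters: "jjgkab"
Remaining characters: "a"
Concatenate remaining + first: "a" + "jjgkab" = "ajjgkab"

ajjgkab


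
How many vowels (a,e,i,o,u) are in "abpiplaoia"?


Input: abpiplaoia
Checking each character:
  'a' at position 0: vowel (running total: 1)
  'b' at position 1: consonant
  'p' at position 2: consonant
  'i' at position 3: vowel (running total: 2)
  'p' at position 4: consonant
  'l' at position 5: consonant
  'a' at position 6: vowel (running total: 3)
  'o' at position 7: vowel (running total: 4)
  'i' at position 8: vowel (running total: 5)
  'a' at position 9: vowel (running total: 6)
Total vowels: 6

6


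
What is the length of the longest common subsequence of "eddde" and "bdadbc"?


LCS of "eddde" and "bdadbc"
DP table:
           b    d    a    d    b    c
      0    0    0    0    0    0    0
  e   0    0    0    0    0    0    0
  d   0    0    1    1    1    1    1
  d   0    0    1    1    2    2    2
  d   0    0    1    1    2    2    2
  e   0    0    1    1    2    2    2
LCS length = dp[5][6] = 2

2


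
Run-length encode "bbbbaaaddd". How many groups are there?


Input: bbbbaaaddd
Scanning for consecutive runs:
  Group 1: 'b' x 4 (positions 0-3)
  Group 2: 'a' x 3 (positions 4-6)
  Group 3: 'd' x 3 (positions 7-9)
Total groups: 3

3


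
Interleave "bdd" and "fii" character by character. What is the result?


Interleaving "bdd" and "fii":
  Position 0: 'b' from first, 'f' from second => "bf"
  Position 1: 'd' from first, 'i' from second => "di"
  Position 2: 'd' from first, 'i' from second => "di"
Result: bfdidi

bfdidi


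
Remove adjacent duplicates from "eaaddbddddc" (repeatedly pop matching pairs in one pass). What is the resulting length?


Input: eaaddbddddc
Stack-based adjacent duplicate removal:
  Read 'e': push. Stack: e
  Read 'a': push. Stack: ea
  Read 'a': matches stack top 'a' => pop. Stack: e
  Read 'd': push. Stack: ed
  Read 'd': matches stack top 'd' => pop. Stack: e
  Read 'b': push. Stack: eb
  Read 'd': push. Stack: ebd
  Read 'd': matches stack top 'd' => pop. Stack: eb
  Read 'd': push. Stack: ebd
  Read 'd': matches stack top 'd' => pop. Stack: eb
  Read 'c': push. Stack: ebc
Final stack: "ebc" (length 3)

3


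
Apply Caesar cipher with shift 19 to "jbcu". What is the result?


Caesar cipher: shift "jbcu" by 19
  'j' (pos 9) + 19 = pos 2 = 'c'
  'b' (pos 1) + 19 = pos 20 = 'u'
  'c' (pos 2) + 19 = pos 21 = 'v'
  'u' (pos 20) + 19 = pos 13 = 'n'
Result: cuvn

cuvn


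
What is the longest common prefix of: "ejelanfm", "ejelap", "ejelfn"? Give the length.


Words: ejelanfm, ejelap, ejelfn
  Position 0: all 'e' => match
  Position 1: all 'j' => match
  Position 2: all 'e' => match
  Position 3: all 'l' => match
  Position 4: ('a', 'a', 'f') => mismatch, stop
LCP = "ejel" (length 4)

4


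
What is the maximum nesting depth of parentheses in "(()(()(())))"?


Input: "(()(()(())))"
Tracking depth:
  Position 0 '(': depth becomes 1
  Position 1 '(': depth becomes 2
  Position 2 ')': depth becomes 1
  Position 3 '(': depth becomes 2
  Position 4 '(': depth becomes 3
  Position 5 ')': depth becomes 2
  Position 6 '(': depth becomes 3
  Position 7 '(': depth becomes 4
  Position 8 ')': depth becomes 3
  Position 9 ')': depth becomes 2
  Position 10 ')': depth becomes 1
  Position 11 ')': depth becomes 0
Maximum depth reached: 4

4


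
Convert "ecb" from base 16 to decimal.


Input: "ecb" in base 16
Positional expansion:
  Digit 'e' (value 14) x 16^2 = 3584
  Digit 'c' (value 12) x 16^1 = 192
  Digit 'b' (value 11) x 16^0 = 11
Sum = 3787

3787


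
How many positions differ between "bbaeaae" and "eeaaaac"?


Comparing "bbaeaae" and "eeaaaac" position by position:
  Position 0: 'b' vs 'e' => DIFFER
  Position 1: 'b' vs 'e' => DIFFER
  Position 2: 'a' vs 'a' => same
  Position 3: 'e' vs 'a' => DIFFER
  Position 4: 'a' vs 'a' => same
  Position 5: 'a' vs 'a' => same
  Position 6: 'e' vs 'c' => DIFFER
Positions that differ: 4

4


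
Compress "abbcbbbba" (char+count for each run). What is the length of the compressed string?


Input: abbcbbbba
Runs:
  'a' x 1 => "a1"
  'b' x 2 => "b2"
  'c' x 1 => "c1"
  'b' x 4 => "b4"
  'a' x 1 => "a1"
Compressed: "a1b2c1b4a1"
Compressed length: 10

10


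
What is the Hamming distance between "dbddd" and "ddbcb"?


Comparing "dbddd" and "ddbcb" position by position:
  Position 0: 'd' vs 'd' => same
  Position 1: 'b' vs 'd' => differ
  Position 2: 'd' vs 'b' => differ
  Position 3: 'd' vs 'c' => differ
  Position 4: 'd' vs 'b' => differ
Total differences (Hamming distance): 4

4


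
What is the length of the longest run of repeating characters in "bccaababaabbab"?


Input: "bccaababaabbab"
Scanning for longest run:
  Position 1 ('c'): new char, reset run to 1
  Position 2 ('c'): continues run of 'c', length=2
  Position 3 ('a'): new char, reset run to 1
  Position 4 ('a'): continues run of 'a', length=2
  Position 5 ('b'): new char, reset run to 1
  Position 6 ('a'): new char, reset run to 1
  Position 7 ('b'): new char, reset run to 1
  Position 8 ('a'): new char, reset run to 1
  Position 9 ('a'): continues run of 'a', length=2
  Position 10 ('b'): new char, reset run to 1
  Position 11 ('b'): continues run of 'b', length=2
  Position 12 ('a'): new char, reset run to 1
  Position 13 ('b'): new char, reset run to 1
Longest run: 'c' with length 2

2


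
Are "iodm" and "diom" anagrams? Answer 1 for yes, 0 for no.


Strings: "iodm", "diom"
Sorted first:  dimo
Sorted second: dimo
Sorted forms match => anagrams

1


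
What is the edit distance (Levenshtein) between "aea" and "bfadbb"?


Computing edit distance: "aea" -> "bfadbb"
DP table:
           b    f    a    d    b    b
      0    1    2    3    4    5    6
  a   1    1    2    2    3    4    5
  e   2    2    2    3    3    4    5
  a   3    3    3    2    3    4    5
Edit distance = dp[3][6] = 5

5


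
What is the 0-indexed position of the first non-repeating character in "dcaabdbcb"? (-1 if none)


Input: dcaabdbcb
Character frequencies:
  'a': 2
  'b': 3
  'c': 2
  'd': 2
Scanning left to right for freq == 1:
  Position 0 ('d'): freq=2, skip
  Position 1 ('c'): freq=2, skip
  Position 2 ('a'): freq=2, skip
  Position 3 ('a'): freq=2, skip
  Position 4 ('b'): freq=3, skip
  Position 5 ('d'): freq=2, skip
  Position 6 ('b'): freq=3, skip
  Position 7 ('c'): freq=2, skip
  Position 8 ('b'): freq=3, skip
  No unique character found => answer = -1

-1


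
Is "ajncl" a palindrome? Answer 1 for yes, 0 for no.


Input: ajncl
Reversed: lcnja
  Compare pos 0 ('a') with pos 4 ('l'): MISMATCH
  Compare pos 1 ('j') with pos 3 ('c'): MISMATCH
Result: not a palindrome

0


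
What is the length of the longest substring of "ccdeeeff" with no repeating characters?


Input: "ccdeeeff"
Sliding window (track last position of each char):
  Position 0 ('c'): window [0,0] length 1 -- new best
  Position 1 ('c'): repeat (last at 0), move window start to 1
  Position 1 ('c'): window [1,1] length 1
  Position 2 ('d'): window [1,2] length 2 -- new best
  Position 3 ('e'): window [1,3] length 3 -- new best
  Position 4 ('e'): repeat (last at 3), move window start to 4
  Position 4 ('e'): window [4,4] length 1
  Position 5 ('e'): repeat (last at 4), move window start to 5
  Position 5 ('e'): window [5,5] length 1
  Position 6 ('f'): window [5,6] length 2
  Position 7 ('f'): repeat (last at 6), move window start to 7
  Position 7 ('f'): window [7,7] length 1
Longest substring with no repeats: "cde" with length 3

3


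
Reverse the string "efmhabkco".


Input: efmhabkco
Reading characters right to left:
  Position 8: 'o'
  Position 7: 'c'
  Position 6: 'k'
  Position 5: 'b'
  Position 4: 'a'
  Position 3: 'h'
  Position 2: 'm'
  Position 1: 'f'
  Position 0: 'e'
Reversed: ockbahmfe

ockbahmfe


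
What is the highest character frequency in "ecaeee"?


Input: ecaeee
Character counts:
  'a': 1
  'c': 1
  'e': 4
Maximum frequency: 4

4


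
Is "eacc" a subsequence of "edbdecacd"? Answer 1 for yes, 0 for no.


Check if "eacc" is a subsequence of "edbdecacd"
Greedy scan:
  Position 0 ('e'): matches sub[0] = 'e'
  Position 1 ('d'): no match needed
  Position 2 ('b'): no match needed
  Position 3 ('d'): no match needed
  Position 4 ('e'): no match needed
  Position 5 ('c'): no match needed
  Position 6 ('a'): matches sub[1] = 'a'
  Position 7 ('c'): matches sub[2] = 'c'
  Position 8 ('d'): no match needed
Only matched 3/4 characters => not a subsequence

0


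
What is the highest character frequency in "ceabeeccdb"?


Input: ceabeeccdb
Character counts:
  'a': 1
  'b': 2
  'c': 3
  'd': 1
  'e': 3
Maximum frequency: 3

3


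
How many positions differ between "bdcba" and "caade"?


Comparing "bdcba" and "caade" position by position:
  Position 0: 'b' vs 'c' => DIFFER
  Position 1: 'd' vs 'a' => DIFFER
  Position 2: 'c' vs 'a' => DIFFER
  Position 3: 'b' vs 'd' => DIFFER
  Position 4: 'a' vs 'e' => DIFFER
Positions that differ: 5

5


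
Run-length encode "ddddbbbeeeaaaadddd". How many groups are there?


Input: ddddbbbeeeaaaadddd
Scanning for consecutive runs:
  Group 1: 'd' x 4 (positions 0-3)
  Group 2: 'b' x 3 (positions 4-6)
  Group 3: 'e' x 3 (positions 7-9)
  Group 4: 'a' x 4 (positions 10-13)
  Group 5: 'd' x 4 (positions 14-17)
Total groups: 5

5


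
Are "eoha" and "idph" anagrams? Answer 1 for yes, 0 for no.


Strings: "eoha", "idph"
Sorted first:  aeho
Sorted second: dhip
Differ at position 0: 'a' vs 'd' => not anagrams

0


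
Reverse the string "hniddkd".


Input: hniddkd
Reading characters right to left:
  Position 6: 'd'
  Position 5: 'k'
  Position 4: 'd'
  Position 3: 'd'
  Position 2: 'i'
  Position 1: 'n'
  Position 0: 'h'
Reversed: dkddinh

dkddinh


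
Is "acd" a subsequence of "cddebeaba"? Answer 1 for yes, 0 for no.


Check if "acd" is a subsequence of "cddebeaba"
Greedy scan:
  Position 0 ('c'): no match needed
  Position 1 ('d'): no match needed
  Position 2 ('d'): no match needed
  Position 3 ('e'): no match needed
  Position 4 ('b'): no match needed
  Position 5 ('e'): no match needed
  Position 6 ('a'): matches sub[0] = 'a'
  Position 7 ('b'): no match needed
  Position 8 ('a'): no match needed
Only matched 1/3 characters => not a subsequence

0


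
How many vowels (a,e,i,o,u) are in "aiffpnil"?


Input: aiffpnil
Checking each character:
  'a' at position 0: vowel (running total: 1)
  'i' at position 1: vowel (running total: 2)
  'f' at position 2: consonant
  'f' at position 3: consonant
  'p' at position 4: consonant
  'n' at position 5: consonant
  'i' at position 6: vowel (running total: 3)
  'l' at position 7: consonant
Total vowels: 3

3


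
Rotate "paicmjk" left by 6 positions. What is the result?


Input: "paicmjk", rotate left by 6
First 6 characters: "paicmj"
Remaining characters: "k"
Concatenate remaining + first: "k" + "paicmj" = "kpaicmj"

kpaicmj


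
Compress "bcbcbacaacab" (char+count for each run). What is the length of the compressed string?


Input: bcbcbacaacab
Runs:
  'b' x 1 => "b1"
  'c' x 1 => "c1"
  'b' x 1 => "b1"
  'c' x 1 => "c1"
  'b' x 1 => "b1"
  'a' x 1 => "a1"
  'c' x 1 => "c1"
  'a' x 2 => "a2"
  'c' x 1 => "c1"
  'a' x 1 => "a1"
  'b' x 1 => "b1"
Compressed: "b1c1b1c1b1a1c1a2c1a1b1"
Compressed length: 22

22


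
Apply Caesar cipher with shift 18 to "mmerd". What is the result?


Caesar cipher: shift "mmerd" by 18
  'm' (pos 12) + 18 = pos 4 = 'e'
  'm' (pos 12) + 18 = pos 4 = 'e'
  'e' (pos 4) + 18 = pos 22 = 'w'
  'r' (pos 17) + 18 = pos 9 = 'j'
  'd' (pos 3) + 18 = pos 21 = 'v'
Result: eewjv

eewjv


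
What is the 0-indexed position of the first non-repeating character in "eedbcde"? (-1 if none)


Input: eedbcde
Character frequencies:
  'b': 1
  'c': 1
  'd': 2
  'e': 3
Scanning left to right for freq == 1:
  Position 0 ('e'): freq=3, skip
  Position 1 ('e'): freq=3, skip
  Position 2 ('d'): freq=2, skip
  Position 3 ('b'): unique! => answer = 3

3


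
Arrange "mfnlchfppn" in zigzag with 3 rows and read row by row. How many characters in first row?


Zigzag "mfnlchfppn" into 3 rows:
Placing characters:
  'm' => row 0
  'f' => row 1
  'n' => row 2
  'l' => row 1
  'c' => row 0
  'h' => row 1
  'f' => row 2
  'p' => row 1
  'p' => row 0
  'n' => row 1
Rows:
  Row 0: "mcp"
  Row 1: "flhpn"
  Row 2: "nf"
First row length: 3

3


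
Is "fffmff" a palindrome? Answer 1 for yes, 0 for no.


Input: fffmff
Reversed: ffmfff
  Compare pos 0 ('f') with pos 5 ('f'): match
  Compare pos 1 ('f') with pos 4 ('f'): match
  Compare pos 2 ('f') with pos 3 ('m'): MISMATCH
Result: not a palindrome

0


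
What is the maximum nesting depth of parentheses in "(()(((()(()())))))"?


Input: "(()(((()(()())))))"
Tracking depth:
  Position 0 '(': depth becomes 1
  Position 1 '(': depth becomes 2
  Position 2 ')': depth becomes 1
  Position 3 '(': depth becomes 2
  Position 4 '(': depth becomes 3
  Position 5 '(': depth becomes 4
  Position 6 '(': depth becomes 5
  Position 7 ')': depth becomes 4
  Position 8 '(': depth becomes 5
  Position 9 '(': depth becomes 6
  Position 10 ')': depth becomes 5
  Position 11 '(': depth becomes 6
  Position 12 ')': depth becomes 5
  Position 13 ')': depth becomes 4
  Position 14 ')': depth becomes 3
  Position 15 ')': depth becomes 2
  Position 16 ')': depth becomes 1
  Position 17 ')': depth becomes 0
Maximum depth reached: 6

6


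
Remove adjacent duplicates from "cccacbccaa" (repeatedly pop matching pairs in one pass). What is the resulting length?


Input: cccacbccaa
Stack-based adjacent duplicate removal:
  Read 'c': push. Stack: c
  Read 'c': matches stack top 'c' => pop. Stack: (empty)
  Read 'c': push. Stack: c
  Read 'a': push. Stack: ca
  Read 'c': push. Stack: cac
  Read 'b': push. Stack: cacb
  Read 'c': push. Stack: cacbc
  Read 'c': matches stack top 'c' => pop. Stack: cacb
  Read 'a': push. Stack: cacba
  Read 'a': matches stack top 'a' => pop. Stack: cacb
Final stack: "cacb" (length 4)

4


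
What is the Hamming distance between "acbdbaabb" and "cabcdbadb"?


Comparing "acbdbaabb" and "cabcdbadb" position by position:
  Position 0: 'a' vs 'c' => differ
  Position 1: 'c' vs 'a' => differ
  Position 2: 'b' vs 'b' => same
  Position 3: 'd' vs 'c' => differ
  Position 4: 'b' vs 'd' => differ
  Position 5: 'a' vs 'b' => differ
  Position 6: 'a' vs 'a' => same
  Position 7: 'b' vs 'd' => differ
  Position 8: 'b' vs 'b' => same
Total differences (Hamming distance): 6

6


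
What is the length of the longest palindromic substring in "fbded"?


Input: "fbded"
Checking substrings for palindromes:
  [2:5] "ded" (len 3) => palindrome
Longest palindromic substring: "ded" with length 3

3


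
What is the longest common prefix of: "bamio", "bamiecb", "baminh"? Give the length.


Words: bamio, bamiecb, baminh
  Position 0: all 'b' => match
  Position 1: all 'a' => match
  Position 2: all 'm' => match
  Position 3: all 'i' => match
  Position 4: ('o', 'e', 'n') => mismatch, stop
LCP = "bami" (length 4)

4


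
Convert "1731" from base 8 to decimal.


Input: "1731" in base 8
Positional expansion:
  Digit '1' (value 1) x 8^3 = 512
  Digit '7' (value 7) x 8^2 = 448
  Digit '3' (value 3) x 8^1 = 24
  Digit '1' (value 1) x 8^0 = 1
Sum = 985

985


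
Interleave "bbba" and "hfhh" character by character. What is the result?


Interleaving "bbba" and "hfhh":
  Position 0: 'b' from first, 'h' from second => "bh"
  Position 1: 'b' from first, 'f' from second => "bf"
  Position 2: 'b' from first, 'h' from second => "bh"
  Position 3: 'a' from first, 'h' from second => "ah"
Result: bhbfbhah

bhbfbhah


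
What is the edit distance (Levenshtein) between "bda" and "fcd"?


Computing edit distance: "bda" -> "fcd"
DP table:
           f    c    d
      0    1    2    3
  b   1    1    2    3
  d   2    2    2    2
  a   3    3    3    3
Edit distance = dp[3][3] = 3

3


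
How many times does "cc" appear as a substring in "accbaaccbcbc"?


Searching for "cc" in "accbaaccbcbc"
Scanning each position:
  Position 0: "ac" => no
  Position 1: "cc" => MATCH
  Position 2: "cb" => no
  Position 3: "ba" => no
  Position 4: "aa" => no
  Position 5: "ac" => no
  Position 6: "cc" => MATCH
  Position 7: "cb" => no
  Position 8: "bc" => no
  Position 9: "cb" => no
  Position 10: "bc" => no
Total occurrences: 2

2


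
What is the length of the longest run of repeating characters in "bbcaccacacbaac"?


Input: "bbcaccacacbaac"
Scanning for longest run:
  Position 1 ('b'): continues run of 'b', length=2
  Position 2 ('c'): new char, reset run to 1
  Position 3 ('a'): new char, reset run to 1
  Position 4 ('c'): new char, reset run to 1
  Position 5 ('c'): continues run of 'c', length=2
  Position 6 ('a'): new char, reset run to 1
  Position 7 ('c'): new char, reset run to 1
  Position 8 ('a'): new char, reset run to 1
  Position 9 ('c'): new char, reset run to 1
  Position 10 ('b'): new char, reset run to 1
  Position 11 ('a'): new char, reset run to 1
  Position 12 ('a'): continues run of 'a', length=2
  Position 13 ('c'): new char, reset run to 1
Longest run: 'b' with length 2

2


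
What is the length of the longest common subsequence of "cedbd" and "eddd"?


LCS of "cedbd" and "eddd"
DP table:
           e    d    d    d
      0    0    0    0    0
  c   0    0    0    0    0
  e   0    1    1    1    1
  d   0    1    2    2    2
  b   0    1    2    2    2
  d   0    1    2    3    3
LCS length = dp[5][4] = 3

3


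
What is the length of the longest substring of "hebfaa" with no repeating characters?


Input: "hebfaa"
Sliding window (track last position of each char):
  Position 0 ('h'): window [0,0] length 1 -- new best
  Position 1 ('e'): window [0,1] length 2 -- new best
  Position 2 ('b'): window [0,2] length 3 -- new best
  Position 3 ('f'): window [0,3] length 4 -- new best
  Position 4 ('a'): window [0,4] length 5 -- new best
  Position 5 ('a'): repeat (last at 4), move window start to 5
  Position 5 ('a'): window [5,5] length 1
Longest substring with no repeats: "hebfa" with length 5

5


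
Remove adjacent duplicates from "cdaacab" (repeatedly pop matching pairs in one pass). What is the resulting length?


Input: cdaacab
Stack-based adjacent duplicate removal:
  Read 'c': push. Stack: c
  Read 'd': push. Stack: cd
  Read 'a': push. Stack: cda
  Read 'a': matches stack top 'a' => pop. Stack: cd
  Read 'c': push. Stack: cdc
  Read 'a': push. Stack: cdca
  Read 'b': push. Stack: cdcab
Final stack: "cdcab" (length 5)

5


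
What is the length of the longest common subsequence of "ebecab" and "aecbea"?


LCS of "ebecab" and "aecbea"
DP table:
           a    e    c    b    e    a
      0    0    0    0    0    0    0
  e   0    0    1    1    1    1    1
  b   0    0    1    1    2    2    2
  e   0    0    1    1    2    3    3
  c   0    0    1    2    2    3    3
  a   0    1    1    2    2    3    4
  b   0    1    1    2    3    3    4
LCS length = dp[6][6] = 4

4


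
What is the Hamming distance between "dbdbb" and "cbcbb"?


Comparing "dbdbb" and "cbcbb" position by position:
  Position 0: 'd' vs 'c' => differ
  Position 1: 'b' vs 'b' => same
  Position 2: 'd' vs 'c' => differ
  Position 3: 'b' vs 'b' => same
  Position 4: 'b' vs 'b' => same
Total differences (Hamming distance): 2

2


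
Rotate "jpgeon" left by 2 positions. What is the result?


Input: "jpgeon", rotate left by 2
First 2 characters: "jp"
Remaining characters: "geon"
Concatenate remaining + first: "geon" + "jp" = "geonjp"

geonjp


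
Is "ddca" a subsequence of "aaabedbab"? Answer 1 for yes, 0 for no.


Check if "ddca" is a subsequence of "aaabedbab"
Greedy scan:
  Position 0 ('a'): no match needed
  Position 1 ('a'): no match needed
  Position 2 ('a'): no match needed
  Position 3 ('b'): no match needed
  Position 4 ('e'): no match needed
  Position 5 ('d'): matches sub[0] = 'd'
  Position 6 ('b'): no match needed
  Position 7 ('a'): no match needed
  Position 8 ('b'): no match needed
Only matched 1/4 characters => not a subsequence

0


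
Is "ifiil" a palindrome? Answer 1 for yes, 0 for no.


Input: ifiil
Reversed: liifi
  Compare pos 0 ('i') with pos 4 ('l'): MISMATCH
  Compare pos 1 ('f') with pos 3 ('i'): MISMATCH
Result: not a palindrome

0


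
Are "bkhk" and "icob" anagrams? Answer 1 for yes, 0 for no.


Strings: "bkhk", "icob"
Sorted first:  bhkk
Sorted second: bcio
Differ at position 1: 'h' vs 'c' => not anagrams

0


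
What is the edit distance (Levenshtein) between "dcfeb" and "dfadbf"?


Computing edit distance: "dcfeb" -> "dfadbf"
DP table:
           d    f    a    d    b    f
      0    1    2    3    4    5    6
  d   1    0    1    2    3    4    5
  c   2    1    1    2    3    4    5
  f   3    2    1    2    3    4    4
  e   4    3    2    2    3    4    5
  b   5    4    3    3    3    3    4
Edit distance = dp[5][6] = 4

4


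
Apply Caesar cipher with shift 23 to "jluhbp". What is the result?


Caesar cipher: shift "jluhbp" by 23
  'j' (pos 9) + 23 = pos 6 = 'g'
  'l' (pos 11) + 23 = pos 8 = 'i'
  'u' (pos 20) + 23 = pos 17 = 'r'
  'h' (pos 7) + 23 = pos 4 = 'e'
  'b' (pos 1) + 23 = pos 24 = 'y'
  'p' (pos 15) + 23 = pos 12 = 'm'
Result: gireym

gireym


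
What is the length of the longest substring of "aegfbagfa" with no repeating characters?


Input: "aegfbagfa"
Sliding window (track last position of each char):
  Position 0 ('a'): window [0,0] length 1 -- new best
  Position 1 ('e'): window [0,1] length 2 -- new best
  Position 2 ('g'): window [0,2] length 3 -- new best
  Position 3 ('f'): window [0,3] length 4 -- new best
  Position 4 ('b'): window [0,4] length 5 -- new best
  Position 5 ('a'): repeat (last at 0), move window start to 1
  Position 5 ('a'): window [1,5] length 5
  Position 6 ('g'): repeat (last at 2), move window start to 3
  Position 6 ('g'): window [3,6] length 4
  Position 7 ('f'): repeat (last at 3), move window start to 4
  Position 7 ('f'): window [4,7] length 4
  Position 8 ('a'): repeat (last at 5), move window start to 6
  Position 8 ('a'): window [6,8] length 3
Longest substring with no repeats: "aegfb" with length 5

5


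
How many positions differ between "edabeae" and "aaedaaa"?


Comparing "edabeae" and "aaedaaa" position by position:
  Position 0: 'e' vs 'a' => DIFFER
  Position 1: 'd' vs 'a' => DIFFER
  Position 2: 'a' vs 'e' => DIFFER
  Position 3: 'b' vs 'd' => DIFFER
  Position 4: 'e' vs 'a' => DIFFER
  Position 5: 'a' vs 'a' => same
  Position 6: 'e' vs 'a' => DIFFER
Positions that differ: 6

6


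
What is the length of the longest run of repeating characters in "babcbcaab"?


Input: "babcbcaab"
Scanning for longest run:
  Position 1 ('a'): new char, reset run to 1
  Position 2 ('b'): new char, reset run to 1
  Position 3 ('c'): new char, reset run to 1
  Position 4 ('b'): new char, reset run to 1
  Position 5 ('c'): new char, reset run to 1
  Position 6 ('a'): new char, reset run to 1
  Position 7 ('a'): continues run of 'a', length=2
  Position 8 ('b'): new char, reset run to 1
Longest run: 'a' with length 2

2


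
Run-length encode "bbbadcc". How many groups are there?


Input: bbbadcc
Scanning for consecutive runs:
  Group 1: 'b' x 3 (positions 0-2)
  Group 2: 'a' x 1 (positions 3-3)
  Group 3: 'd' x 1 (positions 4-4)
  Group 4: 'c' x 2 (positions 5-6)
Total groups: 4

4


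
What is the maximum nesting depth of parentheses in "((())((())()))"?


Input: "((())((())()))"
Tracking depth:
  Position 0 '(': depth becomes 1
  Position 1 '(': depth becomes 2
  Position 2 '(': depth becomes 3
  Position 3 ')': depth becomes 2
  Position 4 ')': depth becomes 1
  Position 5 '(': depth becomes 2
  Position 6 '(': depth becomes 3
  Position 7 '(': depth becomes 4
  Position 8 ')': depth becomes 3
  Position 9 ')': depth becomes 2
  Position 10 '(': depth becomes 3
  Position 11 ')': depth becomes 2
  Position 12 ')': depth becomes 1
  Position 13 ')': depth becomes 0
Maximum depth reached: 4

4


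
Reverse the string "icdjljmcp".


Input: icdjljmcp
Reading characters right to left:
  Position 8: 'p'
  Position 7: 'c'
  Position 6: 'm'
  Position 5: 'j'
  Position 4: 'l'
  Position 3: 'j'
  Position 2: 'd'
  Position 1: 'c'
  Position 0: 'i'
Reversed: pcmjljdci

pcmjljdci


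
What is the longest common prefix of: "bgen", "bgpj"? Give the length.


Words: bgen, bgpj
  Position 0: all 'b' => match
  Position 1: all 'g' => match
  Position 2: ('e', 'p') => mismatch, stop
LCP = "bg" (length 2)

2


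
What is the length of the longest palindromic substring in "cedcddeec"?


Input: "cedcddeec"
Checking substrings for palindromes:
  [2:5] "dcd" (len 3) => palindrome
  [4:6] "dd" (len 2) => palindrome
  [6:8] "ee" (len 2) => palindrome
Longest palindromic substring: "dcd" with length 3

3


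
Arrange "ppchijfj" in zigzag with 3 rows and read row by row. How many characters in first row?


Zigzag "ppchijfj" into 3 rows:
Placing characters:
  'p' => row 0
  'p' => row 1
  'c' => row 2
  'h' => row 1
  'i' => row 0
  'j' => row 1
  'f' => row 2
  'j' => row 1
Rows:
  Row 0: "pi"
  Row 1: "phjj"
  Row 2: "cf"
First row length: 2

2


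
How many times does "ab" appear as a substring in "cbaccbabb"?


Searching for "ab" in "cbaccbabb"
Scanning each position:
  Position 0: "cb" => no
  Position 1: "ba" => no
  Position 2: "ac" => no
  Position 3: "cc" => no
  Position 4: "cb" => no
  Position 5: "ba" => no
  Position 6: "ab" => MATCH
  Position 7: "bb" => no
Total occurrences: 1

1


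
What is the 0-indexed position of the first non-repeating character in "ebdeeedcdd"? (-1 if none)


Input: ebdeeedcdd
Character frequencies:
  'b': 1
  'c': 1
  'd': 4
  'e': 4
Scanning left to right for freq == 1:
  Position 0 ('e'): freq=4, skip
  Position 1 ('b'): unique! => answer = 1

1


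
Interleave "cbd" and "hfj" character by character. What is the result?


Interleaving "cbd" and "hfj":
  Position 0: 'c' from first, 'h' from second => "ch"
  Position 1: 'b' from first, 'f' from second => "bf"
  Position 2: 'd' from first, 'j' from second => "dj"
Result: chbfdj

chbfdj


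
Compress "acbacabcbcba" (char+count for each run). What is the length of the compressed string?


Input: acbacabcbcba
Runs:
  'a' x 1 => "a1"
  'c' x 1 => "c1"
  'b' x 1 => "b1"
  'a' x 1 => "a1"
  'c' x 1 => "c1"
  'a' x 1 => "a1"
  'b' x 1 => "b1"
  'c' x 1 => "c1"
  'b' x 1 => "b1"
  'c' x 1 => "c1"
  'b' x 1 => "b1"
  'a' x 1 => "a1"
Compressed: "a1c1b1a1c1a1b1c1b1c1b1a1"
Compressed length: 24

24


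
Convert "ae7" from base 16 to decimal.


Input: "ae7" in base 16
Positional expansion:
  Digit 'a' (value 10) x 16^2 = 2560
  Digit 'e' (value 14) x 16^1 = 224
  Digit '7' (value 7) x 16^0 = 7
Sum = 2791

2791


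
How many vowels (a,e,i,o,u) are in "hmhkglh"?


Input: hmhkglh
Checking each character:
  'h' at position 0: consonant
  'm' at position 1: consonant
  'h' at position 2: consonant
  'k' at position 3: consonant
  'g' at position 4: consonant
  'l' at position 5: consonant
  'h' at position 6: consonant
Total vowels: 0

0


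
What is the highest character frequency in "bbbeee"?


Input: bbbeee
Character counts:
  'b': 3
  'e': 3
Maximum frequency: 3

3


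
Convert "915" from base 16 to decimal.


Input: "915" in base 16
Positional expansion:
  Digit '9' (value 9) x 16^2 = 2304
  Digit '1' (value 1) x 16^1 = 16
  Digit '5' (value 5) x 16^0 = 5
Sum = 2325

2325


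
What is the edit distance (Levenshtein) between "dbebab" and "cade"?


Computing edit distance: "dbebab" -> "cade"
DP table:
           c    a    d    e
      0    1    2    3    4
  d   1    1    2    2    3
  b   2    2    2    3    3
  e   3    3    3    3    3
  b   4    4    4    4    4
  a   5    5    4    5    5
  b   6    6    5    5    6
Edit distance = dp[6][4] = 6

6


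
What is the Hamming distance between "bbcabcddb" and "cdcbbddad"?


Comparing "bbcabcddb" and "cdcbbddad" position by position:
  Position 0: 'b' vs 'c' => differ
  Position 1: 'b' vs 'd' => differ
  Position 2: 'c' vs 'c' => same
  Position 3: 'a' vs 'b' => differ
  Position 4: 'b' vs 'b' => same
  Position 5: 'c' vs 'd' => differ
  Position 6: 'd' vs 'd' => same
  Position 7: 'd' vs 'a' => differ
  Position 8: 'b' vs 'd' => differ
Total differences (Hamming distance): 6

6


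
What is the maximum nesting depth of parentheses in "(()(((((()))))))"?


Input: "(()(((((()))))))"
Tracking depth:
  Position 0 '(': depth becomes 1
  Position 1 '(': depth becomes 2
  Position 2 ')': depth becomes 1
  Position 3 '(': depth becomes 2
  Position 4 '(': depth becomes 3
  Position 5 '(': depth becomes 4
  Position 6 '(': depth becomes 5
  Position 7 '(': depth becomes 6
  Position 8 '(': depth becomes 7
  Position 9 ')': depth becomes 6
  Position 10 ')': depth becomes 5
  Position 11 ')': depth becomes 4
  Position 12 ')': depth becomes 3
  Position 13 ')': depth becomes 2
  Position 14 ')': depth becomes 1
  Position 15 ')': depth becomes 0
Maximum depth reached: 7

7


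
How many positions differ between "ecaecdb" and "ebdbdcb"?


Comparing "ecaecdb" and "ebdbdcb" position by position:
  Position 0: 'e' vs 'e' => same
  Position 1: 'c' vs 'b' => DIFFER
  Position 2: 'a' vs 'd' => DIFFER
  Position 3: 'e' vs 'b' => DIFFER
  Position 4: 'c' vs 'd' => DIFFER
  Position 5: 'd' vs 'c' => DIFFER
  Position 6: 'b' vs 'b' => same
Positions that differ: 5

5


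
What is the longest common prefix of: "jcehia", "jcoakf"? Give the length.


Words: jcehia, jcoakf
  Position 0: all 'j' => match
  Position 1: all 'c' => match
  Position 2: ('e', 'o') => mismatch, stop
LCP = "jc" (length 2)

2


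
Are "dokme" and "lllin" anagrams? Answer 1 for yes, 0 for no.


Strings: "dokme", "lllin"
Sorted first:  dekmo
Sorted second: illln
Differ at position 0: 'd' vs 'i' => not anagrams

0


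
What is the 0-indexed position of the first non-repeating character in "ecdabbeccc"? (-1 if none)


Input: ecdabbeccc
Character frequencies:
  'a': 1
  'b': 2
  'c': 4
  'd': 1
  'e': 2
Scanning left to right for freq == 1:
  Position 0 ('e'): freq=2, skip
  Position 1 ('c'): freq=4, skip
  Position 2 ('d'): unique! => answer = 2

2


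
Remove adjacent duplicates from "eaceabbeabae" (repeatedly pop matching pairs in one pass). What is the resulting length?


Input: eaceabbeabae
Stack-based adjacent duplicate removal:
  Read 'e': push. Stack: e
  Read 'a': push. Stack: ea
  Read 'c': push. Stack: eac
  Read 'e': push. Stack: eace
  Read 'a': push. Stack: eacea
  Read 'b': push. Stack: eaceab
  Read 'b': matches stack top 'b' => pop. Stack: eacea
  Read 'e': push. Stack: eaceae
  Read 'a': push. Stack: eaceaea
  Read 'b': push. Stack: eaceaeab
  Read 'a': push. Stack: eaceaeaba
  Read 'e': push. Stack: eaceaeabae
Final stack: "eaceaeabae" (length 10)

10


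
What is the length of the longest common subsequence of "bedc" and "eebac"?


LCS of "bedc" and "eebac"
DP table:
           e    e    b    a    c
      0    0    0    0    0    0
  b   0    0    0    1    1    1
  e   0    1    1    1    1    1
  d   0    1    1    1    1    1
  c   0    1    1    1    1    2
LCS length = dp[4][5] = 2

2


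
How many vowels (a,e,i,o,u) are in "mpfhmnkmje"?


Input: mpfhmnkmje
Checking each character:
  'm' at position 0: consonant
  'p' at position 1: consonant
  'f' at position 2: consonant
  'h' at position 3: consonant
  'm' at position 4: consonant
  'n' at position 5: consonant
  'k' at position 6: consonant
  'm' at position 7: consonant
  'j' at position 8: consonant
  'e' at position 9: vowel (running total: 1)
Total vowels: 1

1


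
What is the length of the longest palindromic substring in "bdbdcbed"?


Input: "bdbdcbed"
Checking substrings for palindromes:
  [0:3] "bdb" (len 3) => palindrome
  [1:4] "dbd" (len 3) => palindrome
Longest palindromic substring: "bdb" with length 3

3


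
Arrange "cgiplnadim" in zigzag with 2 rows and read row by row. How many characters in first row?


Zigzag "cgiplnadim" into 2 rows:
Placing characters:
  'c' => row 0
  'g' => row 1
  'i' => row 0
  'p' => row 1
  'l' => row 0
  'n' => row 1
  'a' => row 0
  'd' => row 1
  'i' => row 0
  'm' => row 1
Rows:
  Row 0: "cilai"
  Row 1: "gpndm"
First row length: 5

5


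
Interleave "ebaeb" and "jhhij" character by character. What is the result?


Interleaving "ebaeb" and "jhhij":
  Position 0: 'e' from first, 'j' from second => "ej"
  Position 1: 'b' from first, 'h' from second => "bh"
  Position 2: 'a' from first, 'h' from second => "ah"
  Position 3: 'e' from first, 'i' from second => "ei"
  Position 4: 'b' from first, 'j' from second => "bj"
Result: ejbhaheibj

ejbhaheibj


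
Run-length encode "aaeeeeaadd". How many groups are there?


Input: aaeeeeaadd
Scanning for consecutive runs:
  Group 1: 'a' x 2 (positions 0-1)
  Group 2: 'e' x 4 (positions 2-5)
  Group 3: 'a' x 2 (positions 6-7)
  Group 4: 'd' x 2 (positions 8-9)
Total groups: 4

4


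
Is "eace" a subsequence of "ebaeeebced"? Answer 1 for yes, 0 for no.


Check if "eace" is a subsequence of "ebaeeebced"
Greedy scan:
  Position 0 ('e'): matches sub[0] = 'e'
  Position 1 ('b'): no match needed
  Position 2 ('a'): matches sub[1] = 'a'
  Position 3 ('e'): no match needed
  Position 4 ('e'): no match needed
  Position 5 ('e'): no match needed
  Position 6 ('b'): no match needed
  Position 7 ('c'): matches sub[2] = 'c'
  Position 8 ('e'): matches sub[3] = 'e'
  Position 9 ('d'): no match needed
All 4 characters matched => is a subsequence

1


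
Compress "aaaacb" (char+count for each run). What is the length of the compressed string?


Input: aaaacb
Runs:
  'a' x 4 => "a4"
  'c' x 1 => "c1"
  'b' x 1 => "b1"
Compressed: "a4c1b1"
Compressed length: 6

6


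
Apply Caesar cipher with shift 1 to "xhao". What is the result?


Caesar cipher: shift "xhao" by 1
  'x' (pos 23) + 1 = pos 24 = 'y'
  'h' (pos 7) + 1 = pos 8 = 'i'
  'a' (pos 0) + 1 = pos 1 = 'b'
  'o' (pos 14) + 1 = pos 15 = 'p'
Result: yibp

yibp


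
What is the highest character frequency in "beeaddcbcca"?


Input: beeaddcbcca
Character counts:
  'a': 2
  'b': 2
  'c': 3
  'd': 2
  'e': 2
Maximum frequency: 3

3


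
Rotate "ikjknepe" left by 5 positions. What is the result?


Input: "ikjknepe", rotate left by 5
First 5 characters: "ikjkn"
Remaining characters: "epe"
Concatenate remaining + first: "epe" + "ikjkn" = "epeikjkn"

epeikjkn


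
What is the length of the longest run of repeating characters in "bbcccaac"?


Input: "bbcccaac"
Scanning for longest run:
  Position 1 ('b'): continues run of 'b', length=2
  Position 2 ('c'): new char, reset run to 1
  Position 3 ('c'): continues run of 'c', length=2
  Position 4 ('c'): continues run of 'c', length=3
  Position 5 ('a'): new char, reset run to 1
  Position 6 ('a'): continues run of 'a', length=2
  Position 7 ('c'): new char, reset run to 1
Longest run: 'c' with length 3

3


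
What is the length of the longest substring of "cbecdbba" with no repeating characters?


Input: "cbecdbba"
Sliding window (track last position of each char):
  Position 0 ('c'): window [0,0] length 1 -- new best
  Position 1 ('b'): window [0,1] length 2 -- new best
  Position 2 ('e'): window [0,2] length 3 -- new best
  Position 3 ('c'): repeat (last at 0), move window start to 1
  Position 3 ('c'): window [1,3] length 3
  Position 4 ('d'): window [1,4] length 4 -- new best
  Position 5 ('b'): repeat (last at 1), move window start to 2
  Position 5 ('b'): window [2,5] length 4
  Position 6 ('b'): repeat (last at 5), move window start to 6
  Position 6 ('b'): window [6,6] length 1
  Position 7 ('a'): window [6,7] length 2
Longest substring with no repeats: "becd" with length 4

4


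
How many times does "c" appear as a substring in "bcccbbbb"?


Searching for "c" in "bcccbbbb"
Scanning each position:
  Position 0: "b" => no
  Position 1: "c" => MATCH
  Position 2: "c" => MATCH
  Position 3: "c" => MATCH
  Position 4: "b" => no
  Position 5: "b" => no
  Position 6: "b" => no
  Position 7: "b" => no
Total occurrences: 3

3


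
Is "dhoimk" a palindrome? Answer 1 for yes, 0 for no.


Input: dhoimk
Reversed: kmiohd
  Compare pos 0 ('d') with pos 5 ('k'): MISMATCH
  Compare pos 1 ('h') with pos 4 ('m'): MISMATCH
  Compare pos 2 ('o') with pos 3 ('i'): MISMATCH
Result: not a palindrome

0


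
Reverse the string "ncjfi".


Input: ncjfi
Reading characters right to left:
  Position 4: 'i'
  Position 3: 'f'
  Position 2: 'j'
  Position 1: 'c'
  Position 0: 'n'
Reversed: ifjcn

ifjcn


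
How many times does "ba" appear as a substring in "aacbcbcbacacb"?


Searching for "ba" in "aacbcbcbacacb"
Scanning each position:
  Position 0: "aa" => no
  Position 1: "ac" => no
  Position 2: "cb" => no
  Position 3: "bc" => no
  Position 4: "cb" => no
  Position 5: "bc" => no
  Position 6: "cb" => no
  Position 7: "ba" => MATCH
  Position 8: "ac" => no
  Position 9: "ca" => no
  Position 10: "ac" => no
  Position 11: "cb" => no
Total occurrences: 1

1


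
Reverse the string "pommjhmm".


Input: pommjhmm
Reading characters right to left:
  Position 7: 'm'
  Position 6: 'm'
  Position 5: 'h'
  Position 4: 'j'
  Position 3: 'm'
  Position 2: 'm'
  Position 1: 'o'
  Position 0: 'p'
Reversed: mmhjmmop

mmhjmmop


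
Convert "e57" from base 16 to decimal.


Input: "e57" in base 16
Positional expansion:
  Digit 'e' (value 14) x 16^2 = 3584
  Digit '5' (value 5) x 16^1 = 80
  Digit '7' (value 7) x 16^0 = 7
Sum = 3671

3671


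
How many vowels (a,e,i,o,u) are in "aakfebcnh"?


Input: aakfebcnh
Checking each character:
  'a' at position 0: vowel (running total: 1)
  'a' at position 1: vowel (running total: 2)
  'k' at position 2: consonant
  'f' at position 3: consonant
  'e' at position 4: vowel (running total: 3)
  'b' at position 5: consonant
  'c' at position 6: consonant
  'n' at position 7: consonant
  'h' at position 8: consonant
Total vowels: 3

3


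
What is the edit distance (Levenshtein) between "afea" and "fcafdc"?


Computing edit distance: "afea" -> "fcafdc"
DP table:
           f    c    a    f    d    c
      0    1    2    3    4    5    6
  a   1    1    2    2    3    4    5
  f   2    1    2    3    2    3    4
  e   3    2    2    3    3    3    4
  a   4    3    3    2    3    4    4
Edit distance = dp[4][6] = 4

4


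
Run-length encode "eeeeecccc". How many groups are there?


Input: eeeeecccc
Scanning for consecutive runs:
  Group 1: 'e' x 5 (positions 0-4)
  Group 2: 'c' x 4 (positions 5-8)
Total groups: 2

2


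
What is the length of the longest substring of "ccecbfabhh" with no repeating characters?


Input: "ccecbfabhh"
Sliding window (track last position of each char):
  Position 0 ('c'): window [0,0] length 1 -- new best
  Position 1 ('c'): repeat (last at 0), move window start to 1
  Position 1 ('c'): window [1,1] length 1
  Position 2 ('e'): window [1,2] length 2 -- new best
  Position 3 ('c'): repeat (last at 1), move window start to 2
  Position 3 ('c'): window [2,3] length 2
  Position 4 ('b'): window [2,4] length 3 -- new best
  Position 5 ('f'): window [2,5] length 4 -- new best
  Position 6 ('a'): window [2,6] length 5 -- new best
  Position 7 ('b'): repeat (last at 4), move window start to 5
  Position 7 ('b'): window [5,7] length 3
  Position 8 ('h'): window [5,8] length 4
  Position 9 ('h'): repeat (last at 8), move window start to 9
  Position 9 ('h'): window [9,9] length 1
Longest substring with no repeats: "ecbfa" with length 5

5


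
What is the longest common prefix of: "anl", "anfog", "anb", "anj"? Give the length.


Words: anl, anfog, anb, anj
  Position 0: all 'a' => match
  Position 1: all 'n' => match
  Position 2: ('l', 'f', 'b', 'j') => mismatch, stop
LCP = "an" (length 2)

2
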